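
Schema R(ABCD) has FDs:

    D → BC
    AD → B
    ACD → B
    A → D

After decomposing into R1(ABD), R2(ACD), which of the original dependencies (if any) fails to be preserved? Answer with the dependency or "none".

none

D → BC: restricted closure across fragments reaches BC.
AD → B lies within R1.
ACD → B: restricted closure across fragments reaches B.
A → D lies within R1.
Every dependency is enforceable on the fragments, so the decomposition is dependency-preserving.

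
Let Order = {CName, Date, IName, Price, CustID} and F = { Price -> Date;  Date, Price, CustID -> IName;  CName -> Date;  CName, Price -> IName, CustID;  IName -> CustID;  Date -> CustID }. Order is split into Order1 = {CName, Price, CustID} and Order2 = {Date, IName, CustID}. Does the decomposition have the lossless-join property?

Common attributes: Order1 ∩ Order2 = {CustID}.
No dependency enlarges {CustID}, so (CustID)⁺ = {CustID}.
The closure contains neither all of Order1 = {CName, Price, CustID} nor all of Order2 = {Date, IName, CustID}, so the common attributes are not a superkey of either fragment. The join is lossy.

No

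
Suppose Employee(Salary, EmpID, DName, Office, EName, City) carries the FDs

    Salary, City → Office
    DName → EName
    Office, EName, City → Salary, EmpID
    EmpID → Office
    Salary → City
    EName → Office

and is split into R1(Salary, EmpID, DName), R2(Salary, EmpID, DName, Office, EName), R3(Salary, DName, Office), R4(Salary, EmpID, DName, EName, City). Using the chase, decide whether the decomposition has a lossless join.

Yes

Chase test. Columns are Salary, EmpID, DName, Office, EName, City; row i has aⱼ where attribute j ∈ Ri, else bᵢⱼ.
Initial tableau (one row per fragment):
  row 1: a1 a2 a3 b14 b15 b16
  row 2: a1 a2 a3 a4 a5 b26
  row 3: a1 b32 a3 a4 b35 b36
  row 4: a1 a2 a3 b44 a5 a6
Rows 1 and 2 agree on DName; apply DName→EName and equate their EName entries.
Rows 1 and 3 agree on DName; apply DName→EName and equate their EName entries.
Rows 1 and 2 agree on EmpID; apply EmpID→Office and equate their Office entries.
Rows 1 and 4 agree on EmpID; apply EmpID→Office and equate their Office entries.
Rows 1 and 2 agree on Salary; apply Salary→City and equate their City entries.
Rows 1 and 3 agree on Salary; apply Salary→City and equate their City entries.
Rows 1 and 4 agree on Salary; apply Salary→City and equate their City entries.
Rows 1 and 3 agree on Office, EName, City; apply Office, EName, City→Salary, EmpID and equate their Salary, EmpID entries.
Row 1 is now all distinguished symbols — the join is lossless.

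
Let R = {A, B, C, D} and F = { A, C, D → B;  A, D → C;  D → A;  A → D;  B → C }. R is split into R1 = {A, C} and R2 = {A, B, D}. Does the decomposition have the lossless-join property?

Yes

Common attributes: R1 ∩ R2 = {A}.
Closure of {A}: A → D applies, adding D; A, D → C applies, adding C; A, C, D → B applies, adding B. So (A)⁺ = {A, B, C, D}.
This closure contains every attribute of R1, so R1 ∩ R2 → R1. The join is lossless.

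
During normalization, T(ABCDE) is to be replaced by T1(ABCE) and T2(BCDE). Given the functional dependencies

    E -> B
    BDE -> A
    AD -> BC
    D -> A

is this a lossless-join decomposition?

No

Common attributes: T1 ∩ T2 = {BCE}.
No dependency enlarges {BCE}, so (BCE)⁺ = {BCE}.
The closure contains neither all of T1 = {ABCE} nor all of T2 = {BCDE}, so the common attributes are not a superkey of either fragment. The join is lossy.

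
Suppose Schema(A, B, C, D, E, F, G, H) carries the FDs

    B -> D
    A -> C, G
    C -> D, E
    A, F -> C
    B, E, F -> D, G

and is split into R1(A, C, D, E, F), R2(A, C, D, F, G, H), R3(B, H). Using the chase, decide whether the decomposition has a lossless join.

No

Chase test. Columns are A, B, C, D, E, F, G, H; row i has aⱼ where attribute j ∈ Ri, else bᵢⱼ.
Initial tableau (one row per fragment):
  row 1: a1 b12 a3 a4 a5 a6 b17 b18
  row 2: a1 b22 a3 a4 b25 a6 a7 a8
  row 3: b31 a2 b33 b34 b35 b36 b37 a8
Rows 1 and 2 agree on A; apply A→C, G and equate their C, G entries.
Rows 1 and 2 agree on C; apply C→D, E and equate their D, E entries.
No row becomes fully distinguished — the join is lossy.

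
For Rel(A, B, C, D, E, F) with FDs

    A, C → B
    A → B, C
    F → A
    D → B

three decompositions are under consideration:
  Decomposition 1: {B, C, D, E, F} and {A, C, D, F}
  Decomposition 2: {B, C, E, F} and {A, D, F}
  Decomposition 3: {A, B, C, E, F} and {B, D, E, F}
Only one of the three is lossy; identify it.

Decomposition 1: common = {C, D, F}, closure = {A, B, C, D, F} → lossless.
Decomposition 2: common = {F}, closure = {A, B, C, F} → lossy.
Decomposition 3: common = {B, E, F}, closure = {A, B, C, E, F} → lossless.

Decomposition 2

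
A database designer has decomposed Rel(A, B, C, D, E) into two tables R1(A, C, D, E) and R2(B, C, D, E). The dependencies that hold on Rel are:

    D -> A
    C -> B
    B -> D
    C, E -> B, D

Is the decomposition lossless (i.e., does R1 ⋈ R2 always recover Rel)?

Common attributes: R1 ∩ R2 = {C, D, E}.
Closure of {C, D, E}: D → A applies, adding A; C → B applies, adding B. So (C, D, E)⁺ = {A, B, C, D, E}.
This closure contains every attribute of R1, so R1 ∩ R2 → R1. The join is lossless.

Yes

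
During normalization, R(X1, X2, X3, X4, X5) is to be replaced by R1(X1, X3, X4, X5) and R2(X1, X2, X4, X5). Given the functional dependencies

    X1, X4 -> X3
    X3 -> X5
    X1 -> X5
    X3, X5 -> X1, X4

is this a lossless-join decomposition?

Yes

Common attributes: R1 ∩ R2 = {X1, X4, X5}.
Closure of {X1, X4, X5}: X1, X4 → X3 applies, adding X3. So (X1, X4, X5)⁺ = {X1, X3, X4, X5}.
This closure contains every attribute of R1, so R1 ∩ R2 → R1. The join is lossless.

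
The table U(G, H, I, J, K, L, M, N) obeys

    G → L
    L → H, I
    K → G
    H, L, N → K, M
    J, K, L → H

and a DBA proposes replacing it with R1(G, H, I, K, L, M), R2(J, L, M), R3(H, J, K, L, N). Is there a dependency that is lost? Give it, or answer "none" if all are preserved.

H, L, N → K, M

Check H, L, N → K, M: no single fragment contains all of {H, K, L, M, N}, and the restricted closure of {H, L, N} across the fragments never reaches {K, M}.
G → L is preserved.
L → H, I is preserved.
K → G is preserved.
J, K, L → H is preserved.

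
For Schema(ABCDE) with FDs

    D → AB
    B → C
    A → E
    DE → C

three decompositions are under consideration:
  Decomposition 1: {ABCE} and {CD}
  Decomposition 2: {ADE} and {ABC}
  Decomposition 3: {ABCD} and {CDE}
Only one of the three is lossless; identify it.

Decomposition 1: common = {C}, closure = {C} → lossy.
Decomposition 2: common = {A}, closure = {AE} → lossy.
Decomposition 3: common = {CD}, closure = {ABCDE} → lossless.

Decomposition 3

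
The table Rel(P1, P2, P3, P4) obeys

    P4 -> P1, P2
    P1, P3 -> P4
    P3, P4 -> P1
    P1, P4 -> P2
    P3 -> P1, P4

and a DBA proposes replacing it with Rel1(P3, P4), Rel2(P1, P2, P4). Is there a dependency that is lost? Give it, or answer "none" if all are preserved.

P4 → P1, P2 lies within Rel2.
P1, P3 → P4: restricted closure across fragments reaches P4.
P3, P4 → P1: restricted closure across fragments reaches P1.
P1, P4 → P2 lies within Rel2.
P3 → P1, P4: restricted closure across fragments reaches P1, P4.
Every dependency is enforceable on the fragments, so the decomposition is dependency-preserving.

none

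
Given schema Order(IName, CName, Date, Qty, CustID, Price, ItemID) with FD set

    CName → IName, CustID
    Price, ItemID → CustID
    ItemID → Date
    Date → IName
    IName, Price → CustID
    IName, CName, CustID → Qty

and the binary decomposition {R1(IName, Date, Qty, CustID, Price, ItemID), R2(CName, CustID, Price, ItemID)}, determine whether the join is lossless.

Common attributes: R1 ∩ R2 = {CustID, Price, ItemID}.
Closure of {CustID, Price, ItemID}: ItemID → Date applies, adding Date; Date → IName applies, adding IName. So (CustID, Price, ItemID)⁺ = {IName, Date, CustID, Price, ItemID}.
The closure contains neither all of R1 = {IName, Date, Qty, CustID, Price, ItemID} nor all of R2 = {CName, CustID, Price, ItemID}, so the common attributes are not a superkey of either fragment. The join is lossy.

No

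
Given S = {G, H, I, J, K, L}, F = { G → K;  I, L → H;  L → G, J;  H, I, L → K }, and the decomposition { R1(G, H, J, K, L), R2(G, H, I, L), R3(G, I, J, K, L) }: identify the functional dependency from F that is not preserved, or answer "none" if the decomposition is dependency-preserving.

G → K lies within R1.
I, L → H lies within R2.
L → G, J lies within R1.
H, I, L → K: restricted closure across fragments reaches K.
Every dependency is enforceable on the fragments, so the decomposition is dependency-preserving.

none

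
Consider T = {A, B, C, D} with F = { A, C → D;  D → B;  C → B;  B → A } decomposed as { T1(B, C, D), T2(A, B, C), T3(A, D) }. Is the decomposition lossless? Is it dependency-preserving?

lossless and dependency-preserving

Lossless test (chase): Rows 1 and 3 agree on D; apply D→B and equate their B entries. Rows 1 and 2 agree on B; apply B→A and equate their A entries. Rows 1 and 2 agree on A, C; apply A, C→D and equate their D entries. Row 1 is now all distinguished symbols — the join is lossless.
Dependency preservation: A, C → D is not contained in any single fragment, but the restricted closure of its left-hand side across the fragments still reaches the right-hand side; the remaining FDs each lie inside some fragment. All dependencies are preserved.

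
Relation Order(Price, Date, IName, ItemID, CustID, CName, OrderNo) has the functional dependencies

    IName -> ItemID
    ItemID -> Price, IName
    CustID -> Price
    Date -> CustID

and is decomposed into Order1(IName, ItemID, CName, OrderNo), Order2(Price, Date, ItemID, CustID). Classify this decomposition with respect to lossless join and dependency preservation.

Lossless test: (ItemID)⁺ = {Price, IName, ItemID}, which is a superkey of neither fragment — lossy.
Dependency preservation: ItemID → Price, IName is not contained in any single fragment, but the restricted closure of its left-hand side across the fragments still reaches the right-hand side; the remaining FDs each lie inside some fragment. All dependencies are preserved.

lossy but dependency-preserving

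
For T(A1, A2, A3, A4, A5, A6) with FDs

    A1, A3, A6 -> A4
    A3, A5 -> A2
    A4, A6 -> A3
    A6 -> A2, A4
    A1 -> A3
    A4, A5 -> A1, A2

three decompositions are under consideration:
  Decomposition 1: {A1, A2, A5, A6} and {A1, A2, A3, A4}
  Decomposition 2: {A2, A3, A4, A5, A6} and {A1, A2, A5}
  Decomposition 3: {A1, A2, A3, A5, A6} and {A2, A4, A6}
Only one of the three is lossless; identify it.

Decomposition 3

Decomposition 1: common = {A1, A2}, closure = {A1, A2, A3} → lossy.
Decomposition 2: common = {A2, A5}, closure = {A2, A5} → lossy.
Decomposition 3: common = {A2, A6}, closure = {A2, A3, A4, A6} → lossless.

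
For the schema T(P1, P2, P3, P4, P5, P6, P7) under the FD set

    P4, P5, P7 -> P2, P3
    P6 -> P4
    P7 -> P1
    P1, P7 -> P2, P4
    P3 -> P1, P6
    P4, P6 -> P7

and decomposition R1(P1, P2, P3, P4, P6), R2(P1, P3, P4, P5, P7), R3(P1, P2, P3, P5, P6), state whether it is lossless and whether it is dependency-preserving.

Lossless test (chase): Rows 1 and 3 agree on P6; apply P6→P4 and equate their P4 entries. Rows 1 and 2 agree on P3; apply P3→P1, P6 and equate their P1, P6 entries. Rows 1 and 2 agree on P4, P6; apply P4, P6→P7 and equate their P7 entries. Rows 1 and 3 agree on P4, P6; apply P4, P6→P7 and equate their P7 entries. Rows 2 and 3 agree on P4, P5, P7; apply P4, P5, P7→P2, P3 and equate their P2, P3 entries. Row 2 is now all distinguished symbols — the join is lossless.
Dependency preservation: the restricted closure of {P1, P7} across the fragments never reaches {P2, P4}, so P1, P7 → P2, P4 cannot be enforced without a join — not preserved.

lossless but not dependency-preserving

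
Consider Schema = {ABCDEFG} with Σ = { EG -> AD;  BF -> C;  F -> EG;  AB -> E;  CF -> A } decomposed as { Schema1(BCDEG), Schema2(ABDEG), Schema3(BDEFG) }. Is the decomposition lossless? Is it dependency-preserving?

lossy and not dependency-preserving

Lossless test (chase): Rows 1 and 2 agree on EG; apply EG→AD and equate their AD entries. Rows 1 and 3 agree on EG; apply EG→AD and equate their AD entries. No row becomes fully distinguished — the join is lossy.
Dependency preservation: the restricted closure of {BF} across the fragments never reaches {C}, so BF → C cannot be enforced without a join — not preserved.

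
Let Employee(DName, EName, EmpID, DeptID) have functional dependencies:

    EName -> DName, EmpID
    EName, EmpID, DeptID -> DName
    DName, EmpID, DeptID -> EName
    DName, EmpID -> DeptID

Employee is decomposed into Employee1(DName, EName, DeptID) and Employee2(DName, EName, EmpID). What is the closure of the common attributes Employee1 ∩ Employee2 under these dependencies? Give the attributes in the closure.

DName, EName, EmpID, DeptID

Employee1 ∩ Employee2 = {DName, EName}.
EName → DName, EmpID applies, adding EmpID
DName, EmpID → DeptID applies, adding DeptID
Closure: {DName, EName, EmpID, DeptID}.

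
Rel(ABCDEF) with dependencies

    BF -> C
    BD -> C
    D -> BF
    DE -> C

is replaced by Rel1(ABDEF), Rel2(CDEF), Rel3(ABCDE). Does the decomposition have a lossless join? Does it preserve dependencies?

lossless but not dependency-preserving

Lossless test (chase): Rows 1 and 3 agree on BD; apply BD→C and equate their C entries. Rows 1 and 2 agree on D; apply D→BF and equate their BF entries. Rows 1 and 3 agree on D; apply D→BF and equate their BF entries. Row 1 is now all distinguished symbols — the join is lossless.
Dependency preservation: the restricted closure of {BF} across the fragments never reaches {C}, so BF → C cannot be enforced without a join — not preserved.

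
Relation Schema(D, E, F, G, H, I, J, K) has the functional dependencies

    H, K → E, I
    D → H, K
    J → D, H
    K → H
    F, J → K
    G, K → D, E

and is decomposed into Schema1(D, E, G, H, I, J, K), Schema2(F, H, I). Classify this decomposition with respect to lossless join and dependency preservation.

lossy but dependency-preserving

Lossless test: (H, I)⁺ = {H, I}, which is a superkey of neither fragment — lossy.
Dependency preservation: F, J → K is not contained in any single fragment, but the restricted closure of its left-hand side across the fragments still reaches the right-hand side; the remaining FDs each lie inside some fragment. All dependencies are preserved.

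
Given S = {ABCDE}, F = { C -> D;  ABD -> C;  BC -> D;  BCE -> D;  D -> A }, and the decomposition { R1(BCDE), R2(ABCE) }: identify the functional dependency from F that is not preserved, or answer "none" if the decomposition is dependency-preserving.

Check D → A: no single fragment contains all of {AD}, and the restricted closure of {D} across the fragments never reaches {A}.
C → D is preserved.
ABD → C is preserved.
BC → D is preserved.
BCE → D is preserved.

D -> A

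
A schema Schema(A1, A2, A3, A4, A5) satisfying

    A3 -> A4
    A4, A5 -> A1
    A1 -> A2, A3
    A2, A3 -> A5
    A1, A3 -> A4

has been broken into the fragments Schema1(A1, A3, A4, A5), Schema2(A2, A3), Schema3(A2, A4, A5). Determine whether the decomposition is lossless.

Yes

Chase test. Columns are A1, A2, A3, A4, A5; row i has aⱼ where attribute j ∈ Schemai, else bᵢⱼ.
Initial tableau (one row per fragment):
  row 1: a1 b12 a3 a4 a5
  row 2: b21 a2 a3 b24 b25
  row 3: b31 a2 b33 a4 a5
Rows 1 and 2 agree on A3; apply A3→A4 and equate their A4 entries.
Rows 1 and 3 agree on A4, A5; apply A4, A5→A1 and equate their A1 entries.
Rows 1 and 3 agree on A1; apply A1→A2, A3 and equate their A2, A3 entries.
Rows 1 and 2 agree on A2, A3; apply A2, A3→A5 and equate their A5 entries.
Rows 1 and 2 agree on A4, A5; apply A4, A5→A1 and equate their A1 entries.
Row 1 is now all distinguished symbols — the join is lossless.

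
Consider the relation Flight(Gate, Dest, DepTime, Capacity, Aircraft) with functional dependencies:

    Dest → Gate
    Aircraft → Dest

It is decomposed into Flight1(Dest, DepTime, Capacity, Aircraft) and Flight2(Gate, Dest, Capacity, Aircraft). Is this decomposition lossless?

Yes

Common attributes: Flight1 ∩ Flight2 = {Dest, Capacity, Aircraft}.
Closure of {Dest, Capacity, Aircraft}: Dest → Gate applies, adding Gate. So (Dest, Capacity, Aircraft)⁺ = {Gate, Dest, Capacity, Aircraft}.
This closure contains every attribute of Flight2, so Flight1 ∩ Flight2 → Flight2. The join is lossless.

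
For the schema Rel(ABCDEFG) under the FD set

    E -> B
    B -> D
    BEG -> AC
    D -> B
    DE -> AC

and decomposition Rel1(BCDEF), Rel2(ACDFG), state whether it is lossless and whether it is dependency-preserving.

lossy and not dependency-preserving

Lossless test: (CDF)⁺ = {BCDF}, which is a superkey of neither fragment — lossy.
Dependency preservation: the restricted closure of {BEG} across the fragments never reaches {AC}, so BEG → AC cannot be enforced without a join — not preserved.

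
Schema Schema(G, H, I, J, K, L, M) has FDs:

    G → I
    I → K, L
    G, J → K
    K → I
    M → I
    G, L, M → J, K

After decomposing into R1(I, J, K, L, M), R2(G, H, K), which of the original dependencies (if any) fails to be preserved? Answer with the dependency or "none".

G, L, M → J, K

Check G, L, M → J, K: no single fragment contains all of {G, J, K, L, M}, and the restricted closure of {G, L, M} across the fragments never reaches {J, K}.
G → I is preserved.
I → K, L is preserved.
G, J → K is preserved.
K → I is preserved.
M → I is preserved.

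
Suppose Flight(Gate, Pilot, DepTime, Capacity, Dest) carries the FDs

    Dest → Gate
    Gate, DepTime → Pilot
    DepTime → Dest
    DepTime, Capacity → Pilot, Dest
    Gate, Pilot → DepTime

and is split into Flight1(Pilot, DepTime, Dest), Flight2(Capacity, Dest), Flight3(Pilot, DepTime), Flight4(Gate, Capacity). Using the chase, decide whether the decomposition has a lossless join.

Chase test. Columns are Gate, Pilot, DepTime, Capacity, Dest; row i has aⱼ where attribute j ∈ Flighti, else bᵢⱼ.
Initial tableau (one row per fragment):
  row 1: b11 a2 a3 b14 a5
  row 2: b21 b22 b23 a4 a5
  row 3: b31 a2 a3 b34 b35
  row 4: a1 b42 b43 a4 b45
Rows 1 and 2 agree on Dest; apply Dest→Gate and equate their Gate entries.
Rows 1 and 3 agree on DepTime; apply DepTime→Dest and equate their Dest entries.
Rows 1 and 3 agree on Dest; apply Dest→Gate and equate their Gate entries.
No row becomes fully distinguished — the join is lossy.

No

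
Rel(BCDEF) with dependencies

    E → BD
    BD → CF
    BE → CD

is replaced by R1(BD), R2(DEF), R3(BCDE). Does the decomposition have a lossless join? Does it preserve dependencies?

lossless but not dependency-preserving

Lossless test (chase): Rows 2 and 3 agree on E; apply E→BD and equate their BD entries. Rows 1 and 2 agree on BD; apply BD→CF and equate their CF entries. Rows 1 and 3 agree on BD; apply BD→CF and equate their CF entries. Row 2 is now all distinguished symbols — the join is lossless.
Dependency preservation: the restricted closure of {BD} across the fragments never reaches {CF}, so BD → CF cannot be enforced without a join — not preserved.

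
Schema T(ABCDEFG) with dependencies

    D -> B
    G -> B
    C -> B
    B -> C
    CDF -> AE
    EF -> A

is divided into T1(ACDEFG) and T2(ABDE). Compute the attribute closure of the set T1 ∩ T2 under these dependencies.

T1 ∩ T2 = {ADE}.
D → B applies, adding B
B → C applies, adding C
Closure: {ABCDE}.

ABCDE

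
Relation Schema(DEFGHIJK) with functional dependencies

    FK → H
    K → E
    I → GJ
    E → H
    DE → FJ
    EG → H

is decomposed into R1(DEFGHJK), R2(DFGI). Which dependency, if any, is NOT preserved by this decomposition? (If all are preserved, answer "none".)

I → GJ

Check I → GJ: no single fragment contains all of {GIJ}, and the restricted closure of {I} across the fragments never reaches {GJ}.
FK → H is preserved.
K → E is preserved.
E → H is preserved.
DE → FJ is preserved.
EG → H is preserved.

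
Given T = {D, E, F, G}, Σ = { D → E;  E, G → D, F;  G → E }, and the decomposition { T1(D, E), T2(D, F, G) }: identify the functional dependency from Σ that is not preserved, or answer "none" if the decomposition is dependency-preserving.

none

D → E lies within T1.
E, G → D, F: restricted closure across fragments reaches D, F.
G → E: restricted closure across fragments reaches E.
Every dependency is enforceable on the fragments, so the decomposition is dependency-preserving.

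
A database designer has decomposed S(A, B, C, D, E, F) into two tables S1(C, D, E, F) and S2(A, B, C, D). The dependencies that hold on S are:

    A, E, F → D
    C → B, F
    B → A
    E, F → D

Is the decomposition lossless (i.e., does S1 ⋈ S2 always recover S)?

Yes

Common attributes: S1 ∩ S2 = {C, D}.
Closure of {C, D}: C → B, F applies, adding B, F; B → A applies, adding A. So (C, D)⁺ = {A, B, C, D, F}.
This closure contains every attribute of S2, so S1 ∩ S2 → S2. The join is lossless.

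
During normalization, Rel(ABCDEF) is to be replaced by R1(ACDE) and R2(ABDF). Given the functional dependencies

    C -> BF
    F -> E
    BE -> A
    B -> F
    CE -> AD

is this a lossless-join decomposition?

No

Common attributes: R1 ∩ R2 = {AD}.
No dependency enlarges {AD}, so (AD)⁺ = {AD}.
The closure contains neither all of R1 = {ACDE} nor all of R2 = {ABDF}, so the common attributes are not a superkey of either fragment. The join is lossy.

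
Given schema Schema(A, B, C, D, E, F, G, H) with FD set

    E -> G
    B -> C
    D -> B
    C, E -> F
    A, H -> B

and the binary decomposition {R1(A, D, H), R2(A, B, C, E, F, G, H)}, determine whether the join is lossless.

No

Common attributes: R1 ∩ R2 = {A, H}.
Closure of {A, H}: A, H → B applies, adding B; B → C applies, adding C. So (A, H)⁺ = {A, B, C, H}.
The closure contains neither all of R1 = {A, D, H} nor all of R2 = {A, B, C, E, F, G, H}, so the common attributes are not a superkey of either fragment. The join is lossy.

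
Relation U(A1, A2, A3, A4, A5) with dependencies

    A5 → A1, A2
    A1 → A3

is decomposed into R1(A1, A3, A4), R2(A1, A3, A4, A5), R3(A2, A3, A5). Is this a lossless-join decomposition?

Yes

Chase test. Columns are A1, A2, A3, A4, A5; row i has aⱼ where attribute j ∈ Ri, else bᵢⱼ.
Initial tableau (one row per fragment):
  row 1: a1 b12 a3 a4 b15
  row 2: a1 b22 a3 a4 a5
  row 3: b31 a2 a3 b34 a5
Rows 2 and 3 agree on A5; apply A5→A1, A2 and equate their A1, A2 entries.
Row 2 is now all distinguished symbols — the join is lossless.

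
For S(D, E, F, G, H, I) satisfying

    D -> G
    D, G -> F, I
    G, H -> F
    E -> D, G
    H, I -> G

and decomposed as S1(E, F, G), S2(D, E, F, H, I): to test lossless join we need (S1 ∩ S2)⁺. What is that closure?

D, E, F, G, I

S1 ∩ S2 = {E, F}.
E → D, G applies, adding D, G
D, G → F, I applies, adding I
Closure: {D, E, F, G, I}.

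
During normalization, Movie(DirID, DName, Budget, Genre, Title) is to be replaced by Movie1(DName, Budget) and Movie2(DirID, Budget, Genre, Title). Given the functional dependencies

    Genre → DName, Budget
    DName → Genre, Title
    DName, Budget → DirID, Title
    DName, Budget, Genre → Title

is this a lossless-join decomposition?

Common attributes: Movie1 ∩ Movie2 = {Budget}.
No dependency enlarges {Budget}, so (Budget)⁺ = {Budget}.
The closure contains neither all of Movie1 = {DName, Budget} nor all of Movie2 = {DirID, Budget, Genre, Title}, so the common attributes are not a superkey of either fragment. The join is lossy.

No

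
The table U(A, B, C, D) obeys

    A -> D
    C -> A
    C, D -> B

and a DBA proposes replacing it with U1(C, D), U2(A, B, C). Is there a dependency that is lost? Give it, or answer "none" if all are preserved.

A -> D

Check A → D: no single fragment contains all of {A, D}, and the restricted closure of {A} across the fragments never reaches {D}.
C → A is preserved.
C, D → B is preserved.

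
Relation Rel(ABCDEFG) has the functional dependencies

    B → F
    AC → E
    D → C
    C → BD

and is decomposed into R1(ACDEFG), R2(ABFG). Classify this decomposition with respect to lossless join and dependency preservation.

Lossless test: (AFG)⁺ = {AFG}, which is a superkey of neither fragment — lossy.
Dependency preservation: the restricted closure of {C} across the fragments never reaches {BD}, so C → BD cannot be enforced without a join — not preserved.

lossy and not dependency-preserving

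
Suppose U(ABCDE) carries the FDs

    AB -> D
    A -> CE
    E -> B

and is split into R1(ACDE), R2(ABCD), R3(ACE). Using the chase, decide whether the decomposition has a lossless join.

Yes

Chase test. Columns are ABCDE; row i has aⱼ where attribute j ∈ Ri, else bᵢⱼ.
Initial tableau (one row per fragment):
  row 1: a1 b12 a3 a4 a5
  row 2: a1 a2 a3 a4 b25
  row 3: a1 b32 a3 b34 a5
Rows 1 and 2 agree on A; apply A→CE and equate their CE entries.
Rows 1 and 2 agree on E; apply E→B and equate their B entries.
Rows 1 and 3 agree on E; apply E→B and equate their B entries.
Rows 1 and 3 agree on AB; apply AB→D and equate their D entries.
Row 1 is now all distinguished symbols — the join is lossless.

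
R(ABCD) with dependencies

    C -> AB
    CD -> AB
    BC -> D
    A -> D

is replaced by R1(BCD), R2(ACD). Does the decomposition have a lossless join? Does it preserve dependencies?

Lossless test: (CD)⁺ = {ABCD}, which contains all of one fragment — lossless.
Dependency preservation: C → AB; CD → AB are not contained in any single fragment, but the restricted closure of each left-hand side across the fragments still reaches the right-hand side; the remaining FDs each lie inside some fragment. All dependencies are preserved.

lossless and dependency-preserving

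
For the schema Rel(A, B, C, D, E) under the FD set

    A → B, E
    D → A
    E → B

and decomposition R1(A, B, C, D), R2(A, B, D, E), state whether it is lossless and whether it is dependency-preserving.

lossless and dependency-preserving

Lossless test: (A, B, D)⁺ = {A, B, D, E}, which contains all of one fragment — lossless.
Dependency preservation: every FD's attributes lie within a single fragment, so each can be enforced locally — preserved.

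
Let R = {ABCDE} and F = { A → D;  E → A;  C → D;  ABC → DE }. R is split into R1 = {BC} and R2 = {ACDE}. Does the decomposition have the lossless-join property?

No

Common attributes: R1 ∩ R2 = {C}.
Closure of {C}: C → D applies, adding D. So (C)⁺ = {CD}.
The closure contains neither all of R1 = {BC} nor all of R2 = {ACDE}, so the common attributes are not a superkey of either fragment. The join is lossy.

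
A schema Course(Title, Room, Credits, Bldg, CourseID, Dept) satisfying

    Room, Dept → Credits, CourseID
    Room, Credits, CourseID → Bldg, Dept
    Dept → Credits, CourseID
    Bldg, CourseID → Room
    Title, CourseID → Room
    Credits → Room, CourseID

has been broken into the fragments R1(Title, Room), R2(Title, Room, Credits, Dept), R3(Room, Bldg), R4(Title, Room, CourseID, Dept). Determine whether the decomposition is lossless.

No

Chase test. Columns are Title, Room, Credits, Bldg, CourseID, Dept; row i has aⱼ where attribute j ∈ Ri, else bᵢⱼ.
Initial tableau (one row per fragment):
  row 1: a1 a2 b13 b14 b15 b16
  row 2: a1 a2 a3 b24 b25 a6
  row 3: b31 a2 b33 a4 b35 b36
  row 4: a1 a2 b43 b44 a5 a6
Rows 2 and 4 agree on Room, Dept; apply Room, Dept→Credits, CourseID and equate their Credits, CourseID entries.
Rows 2 and 4 agree on Room, Credits, CourseID; apply Room, Credits, CourseID→Bldg, Dept and equate their Bldg, Dept entries.
No row becomes fully distinguished — the join is lossy.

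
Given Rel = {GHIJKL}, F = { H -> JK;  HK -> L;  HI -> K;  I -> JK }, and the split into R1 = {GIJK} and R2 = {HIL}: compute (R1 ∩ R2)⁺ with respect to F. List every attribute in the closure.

R1 ∩ R2 = {I}.
I → JK applies, adding JK
Closure: {IJK}.

IJK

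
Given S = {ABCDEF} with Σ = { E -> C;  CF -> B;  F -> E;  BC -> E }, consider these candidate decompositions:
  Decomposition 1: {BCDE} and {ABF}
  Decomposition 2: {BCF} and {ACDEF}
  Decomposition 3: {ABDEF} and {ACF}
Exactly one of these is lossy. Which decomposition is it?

Decomposition 1: common = {B}, closure = {B} → lossy.
Decomposition 2: common = {CF}, closure = {BCEF} → lossless.
Decomposition 3: common = {AF}, closure = {ABCEF} → lossless.

Decomposition 1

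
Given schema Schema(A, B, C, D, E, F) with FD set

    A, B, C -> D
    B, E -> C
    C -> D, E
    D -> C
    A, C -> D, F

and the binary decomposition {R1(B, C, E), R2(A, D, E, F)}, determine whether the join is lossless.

No

Common attributes: R1 ∩ R2 = {E}.
No dependency enlarges {E}, so (E)⁺ = {E}.
The closure contains neither all of R1 = {B, C, E} nor all of R2 = {A, D, E, F}, so the common attributes are not a superkey of either fragment. The join is lossy.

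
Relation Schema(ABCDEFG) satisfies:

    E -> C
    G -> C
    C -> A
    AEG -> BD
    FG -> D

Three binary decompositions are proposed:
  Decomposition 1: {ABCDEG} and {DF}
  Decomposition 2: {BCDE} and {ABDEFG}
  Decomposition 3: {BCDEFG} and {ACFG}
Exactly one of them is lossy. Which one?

Decomposition 1

Decomposition 1: common = {D}, closure = {D} → lossy.
Decomposition 2: common = {BDE}, closure = {ABCDE} → lossless.
Decomposition 3: common = {CFG}, closure = {ACDFG} → lossless.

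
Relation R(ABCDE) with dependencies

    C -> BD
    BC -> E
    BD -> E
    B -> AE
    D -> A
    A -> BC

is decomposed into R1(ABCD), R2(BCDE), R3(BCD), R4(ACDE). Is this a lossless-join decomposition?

Chase test. Columns are ABCDE; row i has aⱼ where attribute j ∈ Ri, else bᵢⱼ.
Initial tableau (one row per fragment):
  row 1: a1 a2 a3 a4 b15
  row 2: b21 a2 a3 a4 a5
  row 3: b31 a2 a3 a4 b35
  row 4: a1 b42 a3 a4 a5
Rows 1 and 4 agree on C; apply C→BD and equate their BD entries.
Rows 1 and 2 agree on BC; apply BC→E and equate their E entries.
Rows 1 and 3 agree on BC; apply BC→E and equate their E entries.
Rows 1 and 2 agree on B; apply B→AE and equate their AE entries.
Rows 1 and 3 agree on B; apply B→AE and equate their AE entries.
Row 1 is now all distinguished symbols — the join is lossless.

Yes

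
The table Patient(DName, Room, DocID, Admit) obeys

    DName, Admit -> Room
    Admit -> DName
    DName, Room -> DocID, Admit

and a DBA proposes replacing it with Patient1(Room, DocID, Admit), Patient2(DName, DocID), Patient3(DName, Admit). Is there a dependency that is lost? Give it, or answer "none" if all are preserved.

DName, Room -> DocID, Admit

Check DName, Room → DocID, Admit: no single fragment contains all of {DName, Room, DocID, Admit}, and the restricted closure of {DName, Room} across the fragments never reaches {DocID, Admit}.
DName, Admit → Room is preserved.
Admit → DName is preserved.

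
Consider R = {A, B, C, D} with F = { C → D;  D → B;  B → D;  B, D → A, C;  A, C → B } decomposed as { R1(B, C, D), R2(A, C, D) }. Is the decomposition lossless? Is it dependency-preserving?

lossless and dependency-preserving

Lossless test: (C, D)⁺ = {A, B, C, D}, which contains all of one fragment — lossless.
Dependency preservation: B, D → A, C; A, C → B are not contained in any single fragment, but the restricted closure of each left-hand side across the fragments still reaches the right-hand side; the remaining FDs each lie inside some fragment. All dependencies are preserved.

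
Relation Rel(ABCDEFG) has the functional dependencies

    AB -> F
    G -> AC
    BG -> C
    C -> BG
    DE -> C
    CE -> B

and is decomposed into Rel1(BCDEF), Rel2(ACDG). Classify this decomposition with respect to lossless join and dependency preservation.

Lossless test: (CD)⁺ = {ABCDFG}, which contains all of one fragment — lossless.
Dependency preservation: the restricted closure of {AB} across the fragments never reaches {F}, so AB → F cannot be enforced without a join — not preserved.

lossless but not dependency-preserving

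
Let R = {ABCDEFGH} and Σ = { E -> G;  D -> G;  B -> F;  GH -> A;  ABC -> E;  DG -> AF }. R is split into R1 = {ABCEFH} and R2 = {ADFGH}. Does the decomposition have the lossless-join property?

No

Common attributes: R1 ∩ R2 = {AFH}.
No dependency enlarges {AFH}, so (AFH)⁺ = {AFH}.
The closure contains neither all of R1 = {ABCEFH} nor all of R2 = {ADFGH}, so the common attributes are not a superkey of either fragment. The join is lossy.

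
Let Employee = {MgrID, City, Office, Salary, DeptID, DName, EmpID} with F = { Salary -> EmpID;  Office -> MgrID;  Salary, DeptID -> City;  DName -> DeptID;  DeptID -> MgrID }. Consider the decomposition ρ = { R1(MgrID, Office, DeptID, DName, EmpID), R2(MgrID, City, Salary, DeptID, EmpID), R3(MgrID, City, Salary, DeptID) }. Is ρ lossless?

No

Chase test. Columns are MgrID, City, Office, Salary, DeptID, DName, EmpID; row i has aⱼ where attribute j ∈ Ri, else bᵢⱼ.
Initial tableau (one row per fragment):
  row 1: a1 b12 a3 b14 a5 a6 a7
  row 2: a1 a2 b23 a4 a5 b26 a7
  row 3: a1 a2 b33 a4 a5 b36 b37
Rows 2 and 3 agree on Salary; apply Salary→EmpID and equate their EmpID entries.
No row becomes fully distinguished — the join is lossy.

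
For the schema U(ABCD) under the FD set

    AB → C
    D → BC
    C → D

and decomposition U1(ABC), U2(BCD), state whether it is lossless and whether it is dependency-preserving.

lossless and dependency-preserving

Lossless test: (BC)⁺ = {BCD}, which contains all of one fragment — lossless.
Dependency preservation: every FD's attributes lie within a single fragment, so each can be enforced locally — preserved.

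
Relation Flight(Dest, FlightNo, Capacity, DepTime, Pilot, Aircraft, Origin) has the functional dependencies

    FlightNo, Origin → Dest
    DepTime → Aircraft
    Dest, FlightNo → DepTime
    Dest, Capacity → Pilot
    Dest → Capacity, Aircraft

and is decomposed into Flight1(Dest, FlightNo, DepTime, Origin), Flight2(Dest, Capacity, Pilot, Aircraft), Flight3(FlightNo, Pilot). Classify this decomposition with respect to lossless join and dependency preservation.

lossless but not dependency-preserving

Lossless test (chase): Rows 1 and 2 agree on Dest; apply Dest→Capacity, Aircraft and equate their Capacity, Aircraft entries. Rows 1 and 2 agree on Dest, Capacity; apply Dest, Capacity→Pilot and equate their Pilot entries. Row 1 is now all distinguished symbols — the join is lossless.
Dependency preservation: the restricted closure of {DepTime} across the fragments never reaches {Aircraft}, so DepTime → Aircraft cannot be enforced without a join — not preserved.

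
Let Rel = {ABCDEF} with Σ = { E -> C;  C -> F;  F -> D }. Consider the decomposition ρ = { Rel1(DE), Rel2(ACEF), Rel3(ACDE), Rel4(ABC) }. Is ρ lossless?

No

Chase test. Columns are ABCDEF; row i has aⱼ where attribute j ∈ Reli, else bᵢⱼ.
Initial tableau (one row per fragment):
  row 1: b11 b12 b13 a4 a5 b16
  row 2: a1 b22 a3 b24 a5 a6
  row 3: a1 b32 a3 a4 a5 b36
  row 4: a1 a2 a3 b44 b45 b46
Rows 1 and 2 agree on E; apply E→C and equate their C entries.
Rows 1 and 2 agree on C; apply C→F and equate their F entries.
Rows 1 and 3 agree on C; apply C→F and equate their F entries.
Rows 1 and 4 agree on C; apply C→F and equate their F entries.
Rows 1 and 2 agree on F; apply F→D and equate their D entries.
Rows 1 and 4 agree on F; apply F→D and equate their D entries.
No row becomes fully distinguished — the join is lossy.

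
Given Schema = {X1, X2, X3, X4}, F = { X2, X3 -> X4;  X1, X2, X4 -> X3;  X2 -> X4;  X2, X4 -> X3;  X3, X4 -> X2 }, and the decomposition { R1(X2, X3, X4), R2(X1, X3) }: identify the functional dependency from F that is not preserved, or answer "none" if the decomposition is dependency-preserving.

none

X2, X3 → X4 lies within R1.
X1, X2, X4 → X3: restricted closure across fragments reaches X3.
X2 → X4 lies within R1.
X2, X4 → X3 lies within R1.
X3, X4 → X2 lies within R1.
Every dependency is enforceable on the fragments, so the decomposition is dependency-preserving.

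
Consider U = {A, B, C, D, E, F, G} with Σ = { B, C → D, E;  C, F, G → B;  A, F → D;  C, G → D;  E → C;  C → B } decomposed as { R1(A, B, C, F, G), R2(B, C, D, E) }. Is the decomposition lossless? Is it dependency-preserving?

lossless but not dependency-preserving

Lossless test: (B, C)⁺ = {B, C, D, E}, which contains all of one fragment — lossless.
Dependency preservation: the restricted closure of {A, F} across the fragments never reaches {D}, so A, F → D cannot be enforced without a join — not preserved.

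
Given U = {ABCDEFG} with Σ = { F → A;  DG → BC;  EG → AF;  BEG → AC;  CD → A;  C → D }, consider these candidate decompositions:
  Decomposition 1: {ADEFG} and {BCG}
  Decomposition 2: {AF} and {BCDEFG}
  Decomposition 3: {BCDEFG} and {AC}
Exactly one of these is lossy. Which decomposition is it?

Decomposition 1: common = {G}, closure = {G} → lossy.
Decomposition 2: common = {F}, closure = {AF} → lossless.
Decomposition 3: common = {C}, closure = {ACD} → lossless.

Decomposition 1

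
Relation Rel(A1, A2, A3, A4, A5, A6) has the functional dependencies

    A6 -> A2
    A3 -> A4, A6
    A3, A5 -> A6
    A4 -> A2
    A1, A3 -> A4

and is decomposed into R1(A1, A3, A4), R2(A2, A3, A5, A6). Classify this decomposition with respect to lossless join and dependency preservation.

Lossless test: (A3)⁺ = {A2, A3, A4, A6}, which is a superkey of neither fragment — lossy.
Dependency preservation: the restricted closure of {A4} across the fragments never reaches {A2}, so A4 → A2 cannot be enforced without a join — not preserved.

lossy and not dependency-preserving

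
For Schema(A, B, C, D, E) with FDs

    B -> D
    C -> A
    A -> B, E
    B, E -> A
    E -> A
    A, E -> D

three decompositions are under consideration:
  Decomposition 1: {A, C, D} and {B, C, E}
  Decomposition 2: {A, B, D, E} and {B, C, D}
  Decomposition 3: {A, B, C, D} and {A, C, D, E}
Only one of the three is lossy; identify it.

Decomposition 1: common = {C}, closure = {A, B, C, D, E} → lossless.
Decomposition 2: common = {B, D}, closure = {B, D} → lossy.
Decomposition 3: common = {A, C, D}, closure = {A, B, C, D, E} → lossless.

Decomposition 2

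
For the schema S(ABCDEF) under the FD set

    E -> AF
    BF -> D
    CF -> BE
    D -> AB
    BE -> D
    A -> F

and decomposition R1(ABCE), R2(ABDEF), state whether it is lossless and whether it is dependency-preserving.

Lossless test: (ABE)⁺ = {ABDEF}, which contains all of one fragment — lossless.
Dependency preservation: the restricted closure of {CF} across the fragments never reaches {BE}, so CF → BE cannot be enforced without a join — not preserved.

lossless but not dependency-preserving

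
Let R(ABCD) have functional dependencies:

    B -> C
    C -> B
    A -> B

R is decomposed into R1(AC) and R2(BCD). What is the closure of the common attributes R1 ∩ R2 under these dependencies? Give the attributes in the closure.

BC

R1 ∩ R2 = {C}.
C → B applies, adding B
Closure: {BC}.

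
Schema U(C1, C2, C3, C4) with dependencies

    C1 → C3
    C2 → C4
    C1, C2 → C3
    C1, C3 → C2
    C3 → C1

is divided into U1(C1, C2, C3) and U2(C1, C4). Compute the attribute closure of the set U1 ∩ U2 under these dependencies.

U1 ∩ U2 = {C1}.
C1 → C3 applies, adding C3
C1, C3 → C2 applies, adding C2
C2 → C4 applies, adding C4
Closure: {C1, C2, C3, C4}.

C1, C2, C3, C4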